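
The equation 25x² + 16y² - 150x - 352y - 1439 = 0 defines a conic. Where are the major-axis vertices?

(3, -4) and (3, 26)

25(x² - 6x) + 16(y² - 22y) = 1439
Completing the square gives 25(x - 3)² + 16(y - 11)² = 1439 + 225 + 1936 = 3600.
Divide by 3600: (x - 3)²/144 + (y - 11)²/225 = 1
Ellipse, center (3, 11), major axis vertical; a² = 225, b² = 144.
a = 15. Vertices at (h, k ± a).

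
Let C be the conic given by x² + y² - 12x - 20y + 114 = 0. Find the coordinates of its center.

Rearranging, (x² - 12x) + (y² - 20y) = -114.
Complete the square in x and y: (x - 6)² + (y - 10)² = -114 + 36 + 100 = 22
So (x - 6)² + (y - 10)² = 22.
Circle centered at (6, 10) with r² = 22.

(6, 10)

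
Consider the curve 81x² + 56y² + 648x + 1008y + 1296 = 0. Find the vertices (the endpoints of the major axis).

(-4, -18) and (-4, 0)

Group the x- and y-terms: 81(x² + 8x) + 56(y² + 18y) = -1296
81(x + 4)² + 56(y + 9)² = -1296 + 1296 + 4536 = 4536
Divide through by 4536 to get (x + 4)²/56 + (y + 9)²/81 = 1.
Ellipse, center (-4, -9), major axis vertical; a² = 81, b² = 56.
a = 9. Vertices at (h, k ± a).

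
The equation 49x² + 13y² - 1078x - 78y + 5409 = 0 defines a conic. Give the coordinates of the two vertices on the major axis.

Rearranging, 49(x² - 22x) + 13(y² - 6y) = -5409.
Completing the square gives 49(x - 11)² + 13(y - 3)² = -5409 + 5929 + 117 = 637.
Divide by 637: (x - 11)²/13 + (y - 3)²/49 = 1
Ellipse, center (11, 3), major axis vertical; a² = 49, b² = 13.
a = 7. Vertices at (h, k ± a).

(11, -4) and (11, 10)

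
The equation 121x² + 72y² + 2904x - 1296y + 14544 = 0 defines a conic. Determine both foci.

(-12, 2) and (-12, 16)

Collect terms: 121(x² + 24x) + 72(y² - 18y) = -14544
121(x + 12)² + 72(y - 9)² = -14544 + 17424 + 5832 = 8712
Divide by 8712: (x + 12)²/72 + (y - 9)²/121 = 1
Ellipse, center (-12, 9), major axis vertical; a² = 121, b² = 72.
c² = a² - b² = 121 - 72 = 49, so c = 7.
Foci lie on the vertical axis through the center: (h, k ± c).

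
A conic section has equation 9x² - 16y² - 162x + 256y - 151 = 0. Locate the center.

(9, 8)

Collect terms: 9(x² - 18x) -16(y² - 16y) = 151
9(x - 9)² -16(y - 8)² = 151 + 729 - 1024 = -144
Divide through by -144 to get (y - 8)²/9 - (x - 9)²/16 = 1.
Hyperbola with center (9, 8).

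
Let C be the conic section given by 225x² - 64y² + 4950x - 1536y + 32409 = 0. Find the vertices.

(-11, -27) and (-11, 3)

Group: 225(x² + 22x) -64(y² + 24y) = -32409
Completing the square gives 225(x + 11)² -64(y + 12)² = -32409 + 27225 - 9216 = -14400.
Divide through by -14400 to get (y + 12)²/225 - (x + 11)²/64 = 1.
Hyperbola, center (-11, -12), transverse axis vertical; a² = 225, b² = 64.
a = 15. Vertices at (h, k ± a).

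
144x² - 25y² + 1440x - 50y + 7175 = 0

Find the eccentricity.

e = 13/12

Collect terms: 144(x² + 10x) -25(y² + 2y) = -7175
Complete the square in x and y: 144(x + 5)² -25(y + 1)² = -7175 + 3600 - 25 = -3600
Divide by -3600: (y + 1)²/144 - (x + 5)²/25 = 1
Hyperbola, center (-5, -1), transverse axis vertical; a² = 144, b² = 25.
c² = a² + b² = 169, so c = 13.
e = c/a = 13/12.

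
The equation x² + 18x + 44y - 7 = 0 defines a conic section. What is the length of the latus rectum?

44

Only x is squared. Complete the square in x: (x + 9)² = -44(y - 2).
Vertex (-9, 2); 4p = -44 so p = -11. Opens down.
Latus rectum length = |4p| = 44.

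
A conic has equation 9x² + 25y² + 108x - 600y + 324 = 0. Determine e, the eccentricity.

Rearranging, 9(x² + 12x) + 25(y² - 24y) = -324.
Complete the square in x and y: 9(x + 6)² + 25(y - 12)² = -324 + 324 + 3600 = 3600
Divide through by 3600 to get (x + 6)²/400 + (y - 12)²/144 = 1.
Ellipse, center (-6, 12), major axis horizontal; a² = 400, b² = 144.
c² = a² - b² = 256, so c = 16.
e = c/a = 16/20 = 4/5.

e = 4/5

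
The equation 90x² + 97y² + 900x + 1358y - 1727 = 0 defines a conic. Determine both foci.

Group: 90(x² + 10x) + 97(y² + 14y) = 1727
Completing the square gives 90(x + 5)² + 97(y + 7)² = 1727 + 2250 + 4753 = 8730.
Divide by 8730: (x + 5)²/97 + (y + 7)²/90 = 1
Ellipse, center (-5, -7), major axis horizontal; a² = 97, b² = 90.
c² = a² - b² = 97 - 90 = 7, so c = √7.
Foci lie on the horizontal axis through the center: (h ± c, k).

(-5 - √7, -7) and (-5 + √7, -7)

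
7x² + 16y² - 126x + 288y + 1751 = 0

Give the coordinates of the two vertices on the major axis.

(5, -9) and (13, -9)

Collect terms: 7(x² - 18x) + 16(y² + 18y) = -1751
7(x - 9)² + 16(y + 9)² = -1751 + 567 + 1296 = 112
Divide by 112: (x - 9)²/16 + (y + 9)²/7 = 1
Ellipse, center (9, -9), major axis horizontal; a² = 16, b² = 7.
a = 4. Vertices at (h ± a, k).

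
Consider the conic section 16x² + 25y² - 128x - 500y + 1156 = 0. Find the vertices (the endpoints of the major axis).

(-6, 10) and (14, 10)

16(x² - 8x) + 25(y² - 20y) = -1156
Complete the square in x and y: 16(x - 4)² + 25(y - 10)² = -1156 + 256 + 2500 = 1600
Divide through by 1600 to get (x - 4)²/100 + (y - 10)²/64 = 1.
Ellipse, center (4, 10), major axis horizontal; a² = 100, b² = 64.
a = 10. Vertices at (h ± a, k).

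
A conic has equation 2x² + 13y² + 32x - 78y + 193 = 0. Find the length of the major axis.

Group the x- and y-terms: 2(x² + 16x) + 13(y² - 6y) = -193
2(x + 8)² + 13(y - 3)² = -193 + 128 + 117 = 52
Divide by 52: (x + 8)²/26 + (y - 3)²/4 = 1
Ellipse, center (-8, 3), major axis horizontal; a² = 26, b² = 4.
a² = 26 so a = √26; the major axis has length 2a = 2√26.

2√26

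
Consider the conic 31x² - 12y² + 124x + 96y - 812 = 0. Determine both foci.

Collect terms: 31(x² + 4x) -12(y² - 8y) = 812
Complete the square in x and y: 31(x + 2)² -12(y - 4)² = 812 + 124 - 192 = 744
Divide through by 744 to get (x + 2)²/24 - (y - 4)²/62 = 1.
Hyperbola, center (-2, 4), transverse axis horizontal; a² = 24, b² = 62.
c² = a² + b² = 24 + 62 = 86, so c = √86.
Foci lie on the horizontal axis through the center: (h ± c, k).

(-2 - √86, 4) and (-2 + √86, 4)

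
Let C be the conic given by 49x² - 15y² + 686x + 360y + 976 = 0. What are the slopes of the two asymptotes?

Rearranging, 49(x² + 14x) -15(y² - 24y) = -976.
Complete the square in x and y: 49(x + 7)² -15(y - 12)² = -976 + 2401 - 2160 = -735
Divide through by -735 to get (y - 12)²/49 - (x + 7)²/15 = 1.
Hyperbola, center (-7, 12), transverse axis vertical; a² = 49, b² = 15.
For a vertical hyperbola the asymptotes have slope ±a/b.
Here that is ±7/√15 = ±7√15/15.

7√15/15 and -7√15/15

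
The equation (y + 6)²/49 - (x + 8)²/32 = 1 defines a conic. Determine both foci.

Center (-8, -6). The positive term is the y-term, so the transverse axis is vertical; a² = 49, b² = 32.
c² = a² + b² = 49 + 32 = 81, so c = 9.
Foci lie on the vertical axis through the center: (h, k ± c).

(-8, -15) and (-8, 3)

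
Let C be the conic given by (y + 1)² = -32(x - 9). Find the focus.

(1, -1)

Vertex (9, -1); 4p = -32 so p = -8. Opens left.
Focus is p units from the vertex along the axis: (h + p, k).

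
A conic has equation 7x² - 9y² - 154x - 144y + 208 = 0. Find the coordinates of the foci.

Rearranging, 7(x² - 22x) -9(y² + 16y) = -208.
Complete the square: 7(x - 11)² -9(y + 8)² = -208 + 847 - 576 = 63
Dividing both sides by 63: (x - 11)²/9 - (y + 8)²/7 = 1
Hyperbola, center (11, -8), transverse axis horizontal; a² = 9, b² = 7.
c² = a² + b² = 9 + 7 = 16, so c = 4.
Foci lie on the horizontal axis through the center: (h ± c, k).

(7, -8) and (15, -8)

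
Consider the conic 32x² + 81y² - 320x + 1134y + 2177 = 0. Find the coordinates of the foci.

(-2, -7) and (12, -7)

Group the x- and y-terms: 32(x² - 10x) + 81(y² + 14y) = -2177
32(x - 5)² + 81(y + 7)² = -2177 + 800 + 3969 = 2592
Dividing both sides by 2592: (x - 5)²/81 + (y + 7)²/32 = 1
Ellipse, center (5, -7), major axis horizontal; a² = 81, b² = 32.
c² = a² - b² = 81 - 32 = 49, so c = 7.
Foci lie on the horizontal axis through the center: (h ± c, k).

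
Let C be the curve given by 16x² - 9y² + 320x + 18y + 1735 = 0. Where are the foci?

Group: 16(x² + 20x) -9(y² - 2y) = -1735
Complete the square in x and y: 16(x + 10)² -9(y - 1)² = -1735 + 1600 - 9 = -144
Dividing both sides by -144: (y - 1)²/16 - (x + 10)²/9 = 1
Hyperbola, center (-10, 1), transverse axis vertical; a² = 16, b² = 9.
c² = a² + b² = 16 + 9 = 25, so c = 5.
Foci lie on the vertical axis through the center: (h, k ± c).

(-10, -4) and (-10, 6)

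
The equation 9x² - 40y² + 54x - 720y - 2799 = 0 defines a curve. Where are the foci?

9(x² + 6x) -40(y² + 18y) = 2799
9(x + 3)² -40(y + 9)² = 2799 + 81 - 3240 = -360
Divide through by -360 to get (y + 9)²/9 - (x + 3)²/40 = 1.
Hyperbola, center (-3, -9), transverse axis vertical; a² = 9, b² = 40.
c² = a² + b² = 9 + 40 = 49, so c = 7.
Foci lie on the vertical axis through the center: (h, k ± c).

(-3, -16) and (-3, -2)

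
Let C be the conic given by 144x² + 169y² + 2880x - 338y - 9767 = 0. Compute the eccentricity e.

Group: 144(x² + 20x) + 169(y² - 2y) = 9767
Complete the square in x and y: 144(x + 10)² + 169(y - 1)² = 9767 + 14400 + 169 = 24336
Dividing both sides by 24336: (x + 10)²/169 + (y - 1)²/144 = 1
Ellipse, center (-10, 1), major axis horizontal; a² = 169, b² = 144.
c² = a² - b² = 25, so c = 5.
e = c/a = 5/13.

e = 5/13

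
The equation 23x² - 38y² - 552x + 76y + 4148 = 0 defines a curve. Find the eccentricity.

e = √1403/23

Group the x- and y-terms: 23(x² - 24x) -38(y² - 2y) = -4148
23(x - 12)² -38(y - 1)² = -4148 + 3312 - 38 = -874
Divide by -874: (y - 1)²/23 - (x - 12)²/38 = 1
Hyperbola, center (12, 1), transverse axis vertical; a² = 23, b² = 38.
c² = a² + b² = 61, so c = √61.
e = c/a = √61/√23 = √1403/23.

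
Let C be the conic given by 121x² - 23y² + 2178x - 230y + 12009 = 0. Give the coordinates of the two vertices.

(-9, -16) and (-9, 6)

Group the x- and y-terms: 121(x² + 18x) -23(y² + 10y) = -12009
121(x + 9)² -23(y + 5)² = -12009 + 9801 - 575 = -2783
Divide through by -2783 to get (y + 5)²/121 - (x + 9)²/23 = 1.
Hyperbola, center (-9, -5), transverse axis vertical; a² = 121, b² = 23.
a = 11. Vertices at (h, k ± a).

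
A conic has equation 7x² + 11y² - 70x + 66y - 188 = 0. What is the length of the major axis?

Group: 7(x² - 10x) + 11(y² + 6y) = 188
7(x - 5)² + 11(y + 3)² = 188 + 175 + 99 = 462
Divide by 462: (x - 5)²/66 + (y + 3)²/42 = 1
Ellipse, center (5, -3), major axis horizontal; a² = 66, b² = 42.
a² = 66 so a = √66; the major axis has length 2a = 2√66.

2√66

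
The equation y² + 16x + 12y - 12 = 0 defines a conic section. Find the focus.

Only y is squared. Complete the square in y: (y + 6)² = -16(x - 3).
Vertex (3, -6); 4p = -16 so p = -4. Opens left.
Focus is p units from the vertex along the axis: (h + p, k).

(-1, -6)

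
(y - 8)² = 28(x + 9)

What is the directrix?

x = -16

Vertex (-9, 8); 4p = 28 so p = 7. Opens right.
Directrix is the vertical line x = h − p = -9 − (7) = -16.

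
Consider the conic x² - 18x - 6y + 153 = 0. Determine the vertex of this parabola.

(9, 12)

Only x is squared. Complete the square in x: (x - 9)² = 6(y - 12).
Vertex (9, 12); 4p = 6 so p = 3/2. Opens up.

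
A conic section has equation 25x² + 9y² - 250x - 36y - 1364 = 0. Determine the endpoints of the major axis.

(5, -13) and (5, 17)

25(x² - 10x) + 9(y² - 4y) = 1364
Complete the square: 25(x - 5)² + 9(y - 2)² = 1364 + 625 + 36 = 2025
Divide by 2025: (x - 5)²/81 + (y - 2)²/225 = 1
Ellipse, center (5, 2), major axis vertical; a² = 225, b² = 81.
a = 15. Vertices at (h, k ± a).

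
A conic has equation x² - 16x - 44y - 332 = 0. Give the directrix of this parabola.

Only x is squared. Complete the square in x: (x - 8)² = 44(y + 9).
Vertex (8, -9); 4p = 44 so p = 11. Opens up.
Directrix is the horizontal line y = k − p = -9 − (11) = -20.

y = -20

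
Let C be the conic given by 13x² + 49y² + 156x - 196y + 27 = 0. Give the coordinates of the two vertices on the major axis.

(-13, 2) and (1, 2)

13(x² + 12x) + 49(y² - 4y) = -27
Complete the square: 13(x + 6)² + 49(y - 2)² = -27 + 468 + 196 = 637
Divide by 637: (x + 6)²/49 + (y - 2)²/13 = 1
Ellipse, center (-6, 2), major axis horizontal; a² = 49, b² = 13.
a = 7. Vertices at (h ± a, k).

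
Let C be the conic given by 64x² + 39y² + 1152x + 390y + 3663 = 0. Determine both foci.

(-9, -10) and (-9, 0)

Group the x- and y-terms: 64(x² + 18x) + 39(y² + 10y) = -3663
Complete the square in x and y: 64(x + 9)² + 39(y + 5)² = -3663 + 5184 + 975 = 2496
Divide through by 2496 to get (x + 9)²/39 + (y + 5)²/64 = 1.
Ellipse, center (-9, -5), major axis vertical; a² = 64, b² = 39.
c² = a² - b² = 64 - 39 = 25, so c = 5.
Foci lie on the vertical axis through the center: (h, k ± c).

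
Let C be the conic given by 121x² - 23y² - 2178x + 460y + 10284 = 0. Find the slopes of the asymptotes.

Rearranging, 121(x² - 18x) -23(y² - 20y) = -10284.
Complete the square: 121(x - 9)² -23(y - 10)² = -10284 + 9801 - 2300 = -2783
Divide by -2783: (y - 10)²/121 - (x - 9)²/23 = 1
Hyperbola, center (9, 10), transverse axis vertical; a² = 121, b² = 23.
For a vertical hyperbola the asymptotes have slope ±a/b.
Here that is ±11/√23 = ±11√23/23.

11√23/23 and -11√23/23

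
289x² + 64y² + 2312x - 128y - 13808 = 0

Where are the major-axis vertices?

(-4, -16) and (-4, 18)

Collect terms: 289(x² + 8x) + 64(y² - 2y) = 13808
289(x + 4)² + 64(y - 1)² = 13808 + 4624 + 64 = 18496
Divide by 18496: (x + 4)²/64 + (y - 1)²/289 = 1
Ellipse, center (-4, 1), major axis vertical; a² = 289, b² = 64.
a = 17. Vertices at (h, k ± a).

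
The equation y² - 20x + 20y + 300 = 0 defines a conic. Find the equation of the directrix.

Only y is squared. Complete the square in y: (y + 10)² = 20(x - 10).
Vertex (10, -10); 4p = 20 so p = 5. Opens right.
Directrix is the vertical line x = h − p = 10 − (5) = 5.

x = 5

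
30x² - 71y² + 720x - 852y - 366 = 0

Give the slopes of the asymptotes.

Group the x- and y-terms: 30(x² + 24x) -71(y² + 12y) = 366
30(x + 12)² -71(y + 6)² = 366 + 4320 - 2556 = 2130
Divide through by 2130 to get (x + 12)²/71 - (y + 6)²/30 = 1.
Hyperbola, center (-12, -6), transverse axis horizontal; a² = 71, b² = 30.
For a horizontal hyperbola the asymptotes have slope ±b/a.
Here that is ±√30/√71 = ±√2130/71.

√2130/71 and -√2130/71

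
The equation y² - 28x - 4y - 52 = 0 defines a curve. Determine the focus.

(5, 2)

Only y is squared. Complete the square in y: (y - 2)² = 28(x + 2).
Vertex (-2, 2); 4p = 28 so p = 7. Opens right.
Focus is p units from the vertex along the axis: (h + p, k).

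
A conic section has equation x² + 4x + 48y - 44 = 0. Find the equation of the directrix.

Only x is squared. Complete the square in x: (x + 2)² = -48(y - 1).
Vertex (-2, 1); 4p = -48 so p = -12. Opens down.
Directrix is the horizontal line y = k − p = 1 − (-12) = 13.

y = 13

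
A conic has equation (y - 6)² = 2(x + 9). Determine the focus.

(-17/2, 6)

Vertex (-9, 6); 4p = 2 so p = 1/2. Opens right.
Focus is p units from the vertex along the axis: (h + p, k).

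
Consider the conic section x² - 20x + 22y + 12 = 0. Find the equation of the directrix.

Only x is squared. Complete the square in x: (x - 10)² = -22(y - 4).
Vertex (10, 4); 4p = -22 so p = -11/2. Opens down.
Directrix is the horizontal line y = k − p = 4 − (-11/2) = 19/2.

y = 19/2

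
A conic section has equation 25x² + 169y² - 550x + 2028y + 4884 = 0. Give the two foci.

Collect terms: 25(x² - 22x) + 169(y² + 12y) = -4884
Complete the square: 25(x - 11)² + 169(y + 6)² = -4884 + 3025 + 6084 = 4225
Divide by 4225: (x - 11)²/169 + (y + 6)²/25 = 1
Ellipse, center (11, -6), major axis horizontal; a² = 169, b² = 25.
c² = a² - b² = 169 - 25 = 144, so c = 12.
Foci lie on the horizontal axis through the center: (h ± c, k).

(-1, -6) and (23, -6)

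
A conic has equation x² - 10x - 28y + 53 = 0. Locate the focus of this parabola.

Only x is squared. Complete the square in x: (x - 5)² = 28(y - 1).
Vertex (5, 1); 4p = 28 so p = 7. Opens up.
Focus is p units from the vertex along the axis: (h, k + p).

(5, 8)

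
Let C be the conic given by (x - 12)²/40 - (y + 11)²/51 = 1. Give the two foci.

(12 - √91, -11) and (12 + √91, -11)

Center (12, -11). The positive term is the x-term, so the transverse axis is horizontal; a² = 40, b² = 51.
c² = a² + b² = 40 + 51 = 91, so c = √91.
Foci lie on the horizontal axis through the center: (h ± c, k).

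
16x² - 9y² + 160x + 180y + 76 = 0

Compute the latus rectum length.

Rearranging, 16(x² + 10x) -9(y² - 20y) = -76.
16(x + 5)² -9(y - 10)² = -76 + 400 - 900 = -576
Dividing both sides by -576: (y - 10)²/64 - (x + 5)²/36 = 1
Hyperbola, center (-5, 10), transverse axis vertical; a² = 64, b² = 36.
Latus rectum length = 2b²/a = 2·36/8 = 9.

9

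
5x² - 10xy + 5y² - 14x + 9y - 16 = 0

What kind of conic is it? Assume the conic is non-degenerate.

A = 5, B = -10, C = 5.
Discriminant B² − 4AC = (-10)² − 4·5·5 = 0.
B² − 4AC = 0 ⇒ parabola.

parabola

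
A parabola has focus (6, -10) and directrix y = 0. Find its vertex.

(6, -5)

The vertex is the midpoint between the focus and the directrix along the axis of symmetry.
Axis is vertical (directrix is horizontal). Vertex y-coordinate = (-10 + 0)/2 = -5; x-coordinate = 6.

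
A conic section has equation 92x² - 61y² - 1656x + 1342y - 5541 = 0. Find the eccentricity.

e = 3√1037/61

Collect terms: 92(x² - 18x) -61(y² - 22y) = 5541
Complete the square: 92(x - 9)² -61(y - 11)² = 5541 + 7452 - 7381 = 5612
Dividing both sides by 5612: (x - 9)²/61 - (y - 11)²/92 = 1
Hyperbola, center (9, 11), transverse axis horizontal; a² = 61, b² = 92.
c² = a² + b² = 153, so c = 3√17.
e = c/a = 3√17/√61 = 3√1037/61.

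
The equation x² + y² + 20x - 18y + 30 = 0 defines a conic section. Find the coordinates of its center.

(x² + 20x) + (y² - 18y) = -30
(x + 10)² + (y - 9)² = -30 + 100 + 81 = 151
So (x + 10)² + (y - 9)² = 151.
Circle centered at (-10, 9) with r² = 151.

(-10, 9)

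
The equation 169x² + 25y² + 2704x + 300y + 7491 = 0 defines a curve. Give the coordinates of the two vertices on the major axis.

(-8, -19) and (-8, 7)

Collect terms: 169(x² + 16x) + 25(y² + 12y) = -7491
169(x + 8)² + 25(y + 6)² = -7491 + 10816 + 900 = 4225
Dividing both sides by 4225: (x + 8)²/25 + (y + 6)²/169 = 1
Ellipse, center (-8, -6), major axis vertical; a² = 169, b² = 25.
a = 13. Vertices at (h, k ± a).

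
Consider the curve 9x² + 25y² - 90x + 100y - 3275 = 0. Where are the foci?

(-11, -2) and (21, -2)

9(x² - 10x) + 25(y² + 4y) = 3275
Complete the square: 9(x - 5)² + 25(y + 2)² = 3275 + 225 + 100 = 3600
Dividing both sides by 3600: (x - 5)²/400 + (y + 2)²/144 = 1
Ellipse, center (5, -2), major axis horizontal; a² = 400, b² = 144.
c² = a² - b² = 400 - 144 = 256, so c = 16.
Foci lie on the horizontal axis through the center: (h ± c, k).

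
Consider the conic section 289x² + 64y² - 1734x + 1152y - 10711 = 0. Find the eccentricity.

e = 15/17

Group the x- and y-terms: 289(x² - 6x) + 64(y² + 18y) = 10711
Complete the square: 289(x - 3)² + 64(y + 9)² = 10711 + 2601 + 5184 = 18496
Divide through by 18496 to get (x - 3)²/64 + (y + 9)²/289 = 1.
Ellipse, center (3, -9), major axis vertical; a² = 289, b² = 64.
c² = a² - b² = 225, so c = 15.
e = c/a = 15/17.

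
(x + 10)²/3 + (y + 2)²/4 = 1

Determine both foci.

(-10, -3) and (-10, -1)

Center (-10, -2). The larger denominator 4 sits under the y-term, so the major axis is vertical; a² = 4, b² = 3.
c² = a² - b² = 4 - 3 = 1, so c = 1.
Foci lie on the vertical axis through the center: (h, k ± c).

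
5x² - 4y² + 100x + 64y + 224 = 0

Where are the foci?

Rearranging, 5(x² + 20x) -4(y² - 16y) = -224.
5(x + 10)² -4(y - 8)² = -224 + 500 - 256 = 20
Divide through by 20 to get (x + 10)²/4 - (y - 8)²/5 = 1.
Hyperbola, center (-10, 8), transverse axis horizontal; a² = 4, b² = 5.
c² = a² + b² = 4 + 5 = 9, so c = 3.
Foci lie on the horizontal axis through the center: (h ± c, k).

(-13, 8) and (-7, 8)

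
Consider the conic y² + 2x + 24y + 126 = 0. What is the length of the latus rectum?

2

Only y is squared. Complete the square in y: (y + 12)² = -2(x - 9).
Vertex (9, -12); 4p = -2 so p = -1/2. Opens left.
Latus rectum length = |4p| = 2.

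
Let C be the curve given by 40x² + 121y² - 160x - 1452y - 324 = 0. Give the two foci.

Group: 40(x² - 4x) + 121(y² - 12y) = 324
Complete the square: 40(x - 2)² + 121(y - 6)² = 324 + 160 + 4356 = 4840
Divide by 4840: (x - 2)²/121 + (y - 6)²/40 = 1
Ellipse, center (2, 6), major axis horizontal; a² = 121, b² = 40.
c² = a² - b² = 121 - 40 = 81, so c = 9.
Foci lie on the horizontal axis through the center: (h ± c, k).

(-7, 6) and (11, 6)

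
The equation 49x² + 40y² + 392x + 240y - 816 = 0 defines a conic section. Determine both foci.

Group the x- and y-terms: 49(x² + 8x) + 40(y² + 6y) = 816
49(x + 4)² + 40(y + 3)² = 816 + 784 + 360 = 1960
Divide by 1960: (x + 4)²/40 + (y + 3)²/49 = 1
Ellipse, center (-4, -3), major axis vertical; a² = 49, b² = 40.
c² = a² - b² = 49 - 40 = 9, so c = 3.
Foci lie on the vertical axis through the center: (h, k ± c).

(-4, -6) and (-4, 0)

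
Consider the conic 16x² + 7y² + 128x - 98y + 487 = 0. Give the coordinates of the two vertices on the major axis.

(-4, 3) and (-4, 11)

Rearranging, 16(x² + 8x) + 7(y² - 14y) = -487.
Complete the square: 16(x + 4)² + 7(y - 7)² = -487 + 256 + 343 = 112
Divide by 112: (x + 4)²/7 + (y - 7)²/16 = 1
Ellipse, center (-4, 7), major axis vertical; a² = 16, b² = 7.
a = 4. Vertices at (h, k ± a).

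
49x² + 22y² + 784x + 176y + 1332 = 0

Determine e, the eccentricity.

e = 3√3/7

49(x² + 16x) + 22(y² + 8y) = -1332
Complete the square: 49(x + 8)² + 22(y + 4)² = -1332 + 3136 + 352 = 2156
Divide through by 2156 to get (x + 8)²/44 + (y + 4)²/98 = 1.
Ellipse, center (-8, -4), major axis vertical; a² = 98, b² = 44.
c² = a² - b² = 54, so c = 3√6.
e = c/a = 3√6/7√2 = 3√3/7.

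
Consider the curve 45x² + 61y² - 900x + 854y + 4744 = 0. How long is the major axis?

2√61

Rearranging, 45(x² - 20x) + 61(y² + 14y) = -4744.
Completing the square gives 45(x - 10)² + 61(y + 7)² = -4744 + 4500 + 2989 = 2745.
Dividing both sides by 2745: (x - 10)²/61 + (y + 7)²/45 = 1
Ellipse, center (10, -7), major axis horizontal; a² = 61, b² = 45.
a² = 61 so a = √61; the major axis has length 2a = 2√61.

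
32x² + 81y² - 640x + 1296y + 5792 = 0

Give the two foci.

(3, -8) and (17, -8)

Collect terms: 32(x² - 20x) + 81(y² + 16y) = -5792
Completing the square gives 32(x - 10)² + 81(y + 8)² = -5792 + 3200 + 5184 = 2592.
Dividing both sides by 2592: (x - 10)²/81 + (y + 8)²/32 = 1
Ellipse, center (10, -8), major axis horizontal; a² = 81, b² = 32.
c² = a² - b² = 81 - 32 = 49, so c = 7.
Foci lie on the horizontal axis through the center: (h ± c, k).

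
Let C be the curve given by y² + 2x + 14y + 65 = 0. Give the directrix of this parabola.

x = -15/2

Only y is squared. Complete the square in y: (y + 7)² = -2(x + 8).
Vertex (-8, -7); 4p = -2 so p = -1/2. Opens left.
Directrix is the vertical line x = h − p = -8 − (-1/2) = -15/2.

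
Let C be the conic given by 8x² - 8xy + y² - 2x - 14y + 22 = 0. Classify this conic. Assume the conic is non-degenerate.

hyperbola

A = 8, B = -8, C = 1.
Discriminant B² − 4AC = (-8)² − 4·8·1 = 32.
B² − 4AC > 0 ⇒ hyperbola.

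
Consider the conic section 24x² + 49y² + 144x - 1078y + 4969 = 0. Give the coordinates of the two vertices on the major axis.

Collect terms: 24(x² + 6x) + 49(y² - 22y) = -4969
Complete the square in x and y: 24(x + 3)² + 49(y - 11)² = -4969 + 216 + 5929 = 1176
Divide through by 1176 to get (x + 3)²/49 + (y - 11)²/24 = 1.
Ellipse, center (-3, 11), major axis horizontal; a² = 49, b² = 24.
a = 7. Vertices at (h ± a, k).

(-10, 11) and (4, 11)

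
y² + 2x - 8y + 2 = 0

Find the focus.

Only y is squared. Complete the square in y: (y - 4)² = -2(x - 7).
Vertex (7, 4); 4p = -2 so p = -1/2. Opens left.
Focus is p units from the vertex along the axis: (h + p, k).

(13/2, 4)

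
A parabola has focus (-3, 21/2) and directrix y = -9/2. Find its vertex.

The vertex is the midpoint between the focus and the directrix along the axis of symmetry.
Axis is vertical (directrix is horizontal). Vertex y-coordinate = (21/2 + (-9/2))/2 = 3; x-coordinate = -3.

(-3, 3)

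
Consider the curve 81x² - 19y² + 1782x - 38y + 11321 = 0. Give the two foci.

(-11, -11) and (-11, 9)

81(x² + 22x) -19(y² + 2y) = -11321
Completing the square gives 81(x + 11)² -19(y + 1)² = -11321 + 9801 - 19 = -1539.
Dividing both sides by -1539: (y + 1)²/81 - (x + 11)²/19 = 1
Hyperbola, center (-11, -1), transverse axis vertical; a² = 81, b² = 19.
c² = a² + b² = 81 + 19 = 100, so c = 10.
Foci lie on the vertical axis through the center: (h, k ± c).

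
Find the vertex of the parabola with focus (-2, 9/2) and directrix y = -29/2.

The vertex is the midpoint between the focus and the directrix along the axis of symmetry.
Axis is vertical (directrix is horizontal). Vertex y-coordinate = (9/2 + (-29/2))/2 = -5; x-coordinate = -2.

(-2, -5)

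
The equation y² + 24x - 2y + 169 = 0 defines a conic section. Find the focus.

(-13, 1)

Only y is squared. Complete the square in y: (y - 1)² = -24(x + 7).
Vertex (-7, 1); 4p = -24 so p = -6. Opens left.
Focus is p units from the vertex along the axis: (h + p, k).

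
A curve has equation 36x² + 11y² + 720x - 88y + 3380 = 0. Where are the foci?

(-10, -1) and (-10, 9)

Group the x- and y-terms: 36(x² + 20x) + 11(y² - 8y) = -3380
36(x + 10)² + 11(y - 4)² = -3380 + 3600 + 176 = 396
Divide through by 396 to get (x + 10)²/11 + (y - 4)²/36 = 1.
Ellipse, center (-10, 4), major axis vertical; a² = 36, b² = 11.
c² = a² - b² = 36 - 11 = 25, so c = 5.
Foci lie on the vertical axis through the center: (h, k ± c).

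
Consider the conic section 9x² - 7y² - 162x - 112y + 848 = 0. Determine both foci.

Group the x- and y-terms: 9(x² - 18x) -7(y² + 16y) = -848
Completing the square gives 9(x - 9)² -7(y + 8)² = -848 + 729 - 448 = -567.
Divide by -567: (y + 8)²/81 - (x - 9)²/63 = 1
Hyperbola, center (9, -8), transverse axis vertical; a² = 81, b² = 63.
c² = a² + b² = 81 + 63 = 144, so c = 12.
Foci lie on the vertical axis through the center: (h, k ± c).

(9, -20) and (9, 4)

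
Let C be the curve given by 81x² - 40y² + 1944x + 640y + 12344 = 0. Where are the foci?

(-12, -3) and (-12, 19)

Group: 81(x² + 24x) -40(y² - 16y) = -12344
Complete the square in x and y: 81(x + 12)² -40(y - 8)² = -12344 + 11664 - 2560 = -3240
Dividing both sides by -3240: (y - 8)²/81 - (x + 12)²/40 = 1
Hyperbola, center (-12, 8), transverse axis vertical; a² = 81, b² = 40.
c² = a² + b² = 81 + 40 = 121, so c = 11.
Foci lie on the vertical axis through the center: (h, k ± c).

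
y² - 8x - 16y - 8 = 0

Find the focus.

Only y is squared. Complete the square in y: (y - 8)² = 8(x + 9).
Vertex (-9, 8); 4p = 8 so p = 2. Opens right.
Focus is p units from the vertex along the axis: (h + p, k).

(-7, 8)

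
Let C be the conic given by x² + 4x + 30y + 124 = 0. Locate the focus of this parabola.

Only x is squared. Complete the square in x: (x + 2)² = -30(y + 4).
Vertex (-2, -4); 4p = -30 so p = -15/2. Opens down.
Focus is p units from the vertex along the axis: (h, k + p).

(-2, -23/2)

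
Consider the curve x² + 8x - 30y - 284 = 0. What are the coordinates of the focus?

Only x is squared. Complete the square in x: (x + 4)² = 30(y + 10).
Vertex (-4, -10); 4p = 30 so p = 15/2. Opens up.
Focus is p units from the vertex along the axis: (h, k + p).

(-4, -5/2)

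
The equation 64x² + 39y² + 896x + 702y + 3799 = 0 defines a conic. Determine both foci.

64(x² + 14x) + 39(y² + 18y) = -3799
Complete the square: 64(x + 7)² + 39(y + 9)² = -3799 + 3136 + 3159 = 2496
Divide through by 2496 to get (x + 7)²/39 + (y + 9)²/64 = 1.
Ellipse, center (-7, -9), major axis vertical; a² = 64, b² = 39.
c² = a² - b² = 64 - 39 = 25, so c = 5.
Foci lie on the vertical axis through the center: (h, k ± c).

(-7, -14) and (-7, -4)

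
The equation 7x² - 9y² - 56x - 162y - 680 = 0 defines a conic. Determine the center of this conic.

Rearranging, 7(x² - 8x) -9(y² + 18y) = 680.
Completing the square gives 7(x - 4)² -9(y + 9)² = 680 + 112 - 729 = 63.
Dividing both sides by 63: (x - 4)²/9 - (y + 9)²/7 = 1
Hyperbola with center (4, -9).

(4, -9)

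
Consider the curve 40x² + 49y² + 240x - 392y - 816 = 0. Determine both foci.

(-6, 4) and (0, 4)

Rearranging, 40(x² + 6x) + 49(y² - 8y) = 816.
Complete the square in x and y: 40(x + 3)² + 49(y - 4)² = 816 + 360 + 784 = 1960
Divide by 1960: (x + 3)²/49 + (y - 4)²/40 = 1
Ellipse, center (-3, 4), major axis horizontal; a² = 49, b² = 40.
c² = a² - b² = 49 - 40 = 9, so c = 3.
Foci lie on the horizontal axis through the center: (h ± c, k).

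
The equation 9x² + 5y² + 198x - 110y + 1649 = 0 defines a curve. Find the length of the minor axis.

2√5

Collect terms: 9(x² + 22x) + 5(y² - 22y) = -1649
Completing the square gives 9(x + 11)² + 5(y - 11)² = -1649 + 1089 + 605 = 45.
Dividing both sides by 45: (x + 11)²/5 + (y - 11)²/9 = 1
Ellipse, center (-11, 11), major axis vertical; a² = 9, b² = 5.
b² = 5 so b = √5; the minor axis has length 2b = 2√5.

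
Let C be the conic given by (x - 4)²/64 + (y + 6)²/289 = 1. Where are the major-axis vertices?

(4, -23) and (4, 11)

Center (4, -6). The larger denominator 289 sits under the y-term, so the major axis is vertical; a² = 289, b² = 64.
a = 17. Vertices at (h, k ± a).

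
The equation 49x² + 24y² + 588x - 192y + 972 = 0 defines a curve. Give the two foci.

(-6, -1) and (-6, 9)

Group: 49(x² + 12x) + 24(y² - 8y) = -972
49(x + 6)² + 24(y - 4)² = -972 + 1764 + 384 = 1176
Divide through by 1176 to get (x + 6)²/24 + (y - 4)²/49 = 1.
Ellipse, center (-6, 4), major axis vertical; a² = 49, b² = 24.
c² = a² - b² = 49 - 24 = 25, so c = 5.
Foci lie on the vertical axis through the center: (h, k ± c).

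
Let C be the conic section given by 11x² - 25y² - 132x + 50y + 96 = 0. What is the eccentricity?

11(x² - 12x) -25(y² - 2y) = -96
Completing the square gives 11(x - 6)² -25(y - 1)² = -96 + 396 - 25 = 275.
Dividing both sides by 275: (x - 6)²/25 - (y - 1)²/11 = 1
Hyperbola, center (6, 1), transverse axis horizontal; a² = 25, b² = 11.
c² = a² + b² = 36, so c = 6.
e = c/a = 6/5.

e = 6/5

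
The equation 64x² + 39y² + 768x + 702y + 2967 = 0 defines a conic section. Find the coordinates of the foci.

(-6, -14) and (-6, -4)

Group: 64(x² + 12x) + 39(y² + 18y) = -2967
Complete the square in x and y: 64(x + 6)² + 39(y + 9)² = -2967 + 2304 + 3159 = 2496
Divide through by 2496 to get (x + 6)²/39 + (y + 9)²/64 = 1.
Ellipse, center (-6, -9), major axis vertical; a² = 64, b² = 39.
c² = a² - b² = 64 - 39 = 25, so c = 5.
Foci lie on the vertical axis through the center: (h, k ± c).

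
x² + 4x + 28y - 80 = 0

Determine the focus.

Only x is squared. Complete the square in x: (x + 2)² = -28(y - 3).
Vertex (-2, 3); 4p = -28 so p = -7. Opens down.
Focus is p units from the vertex along the axis: (h, k + p).

(-2, -4)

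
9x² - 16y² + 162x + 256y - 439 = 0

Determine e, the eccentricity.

e = 5/4

Group: 9(x² + 18x) -16(y² - 16y) = 439
Complete the square: 9(x + 9)² -16(y - 8)² = 439 + 729 - 1024 = 144
Divide through by 144 to get (x + 9)²/16 - (y - 8)²/9 = 1.
Hyperbola, center (-9, 8), transverse axis horizontal; a² = 16, b² = 9.
c² = a² + b² = 25, so c = 5.
e = c/a = 5/4.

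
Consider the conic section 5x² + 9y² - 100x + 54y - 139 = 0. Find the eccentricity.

e = 2/3

Group: 5(x² - 20x) + 9(y² + 6y) = 139
Complete the square: 5(x - 10)² + 9(y + 3)² = 139 + 500 + 81 = 720
Divide through by 720 to get (x - 10)²/144 + (y + 3)²/80 = 1.
Ellipse, center (10, -3), major axis horizontal; a² = 144, b² = 80.
c² = a² - b² = 64, so c = 8.
e = c/a = 8/12 = 2/3.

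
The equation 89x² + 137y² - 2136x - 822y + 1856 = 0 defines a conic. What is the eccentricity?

e = 4√411/137

89(x² - 24x) + 137(y² - 6y) = -1856
Complete the square: 89(x - 12)² + 137(y - 3)² = -1856 + 12816 + 1233 = 12193
Divide by 12193: (x - 12)²/137 + (y - 3)²/89 = 1
Ellipse, center (12, 3), major axis horizontal; a² = 137, b² = 89.
c² = a² - b² = 48, so c = 4√3.
e = c/a = 4√3/√137 = 4√411/137.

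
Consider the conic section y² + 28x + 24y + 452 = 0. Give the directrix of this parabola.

Only y is squared. Complete the square in y: (y + 12)² = -28(x + 11).
Vertex (-11, -12); 4p = -28 so p = -7. Opens left.
Directrix is the vertical line x = h − p = -11 − (-7) = -4.

x = -4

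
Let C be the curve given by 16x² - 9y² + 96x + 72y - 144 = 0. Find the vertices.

(-6, 4) and (0, 4)

Group the x- and y-terms: 16(x² + 6x) -9(y² - 8y) = 144
Completing the square gives 16(x + 3)² -9(y - 4)² = 144 + 144 - 144 = 144.
Dividing both sides by 144: (x + 3)²/9 - (y - 4)²/16 = 1
Hyperbola, center (-3, 4), transverse axis horizontal; a² = 9, b² = 16.
a = 3. Vertices at (h ± a, k).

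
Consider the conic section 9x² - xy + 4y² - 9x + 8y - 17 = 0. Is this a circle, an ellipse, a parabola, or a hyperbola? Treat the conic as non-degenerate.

ellipse

A = 9, B = -1, C = 4.
Discriminant B² − 4AC = (-1)² − 4·9·4 = -143.
B² − 4AC < 0 ⇒ ellipse.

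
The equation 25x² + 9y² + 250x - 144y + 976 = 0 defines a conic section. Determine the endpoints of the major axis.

(-5, 3) and (-5, 13)

Group the x- and y-terms: 25(x² + 10x) + 9(y² - 16y) = -976
Complete the square in x and y: 25(x + 5)² + 9(y - 8)² = -976 + 625 + 576 = 225
Dividing both sides by 225: (x + 5)²/9 + (y - 8)²/25 = 1
Ellipse, center (-5, 8), major axis vertical; a² = 25, b² = 9.
a = 5. Vertices at (h, k ± a).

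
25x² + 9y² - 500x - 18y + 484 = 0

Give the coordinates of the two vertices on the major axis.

(10, -14) and (10, 16)

Collect terms: 25(x² - 20x) + 9(y² - 2y) = -484
Completing the square gives 25(x - 10)² + 9(y - 1)² = -484 + 2500 + 9 = 2025.
Divide by 2025: (x - 10)²/81 + (y - 1)²/225 = 1
Ellipse, center (10, 1), major axis vertical; a² = 225, b² = 81.
a = 15. Vertices at (h, k ± a).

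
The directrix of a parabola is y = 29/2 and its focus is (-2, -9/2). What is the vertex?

(-2, 5)

The vertex is the midpoint between the focus and the directrix along the axis of symmetry.
Axis is vertical (directrix is horizontal). Vertex y-coordinate = (-9/2 + 29/2)/2 = 5; x-coordinate = -2.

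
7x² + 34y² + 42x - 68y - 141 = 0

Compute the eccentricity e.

e = 3√102/34

Rearranging, 7(x² + 6x) + 34(y² - 2y) = 141.
Completing the square gives 7(x + 3)² + 34(y - 1)² = 141 + 63 + 34 = 238.
Dividing both sides by 238: (x + 3)²/34 + (y - 1)²/7 = 1
Ellipse, center (-3, 1), major axis horizontal; a² = 34, b² = 7.
c² = a² - b² = 27, so c = 3√3.
e = c/a = 3√3/√34 = 3√102/34.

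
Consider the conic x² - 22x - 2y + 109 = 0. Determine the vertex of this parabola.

(11, -6)

Only x is squared. Complete the square in x: (x - 11)² = 2(y + 6).
Vertex (11, -6); 4p = 2 so p = 1/2. Opens up.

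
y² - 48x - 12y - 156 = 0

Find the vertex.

(-4, 6)

Only y is squared. Complete the square in y: (y - 6)² = 48(x + 4).
Vertex (-4, 6); 4p = 48 so p = 12. Opens right.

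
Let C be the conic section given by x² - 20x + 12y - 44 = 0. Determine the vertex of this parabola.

(10, 12)

Only x is squared. Complete the square in x: (x - 10)² = -12(y - 12).
Vertex (10, 12); 4p = -12 so p = -3. Opens down.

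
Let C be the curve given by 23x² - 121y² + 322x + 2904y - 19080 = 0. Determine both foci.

23(x² + 14x) -121(y² - 24y) = 19080
23(x + 7)² -121(y - 12)² = 19080 + 1127 - 17424 = 2783
Dividing both sides by 2783: (x + 7)²/121 - (y - 12)²/23 = 1
Hyperbola, center (-7, 12), transverse axis horizontal; a² = 121, b² = 23.
c² = a² + b² = 121 + 23 = 144, so c = 12.
Foci lie on the horizontal axis through the center: (h ± c, k).

(-19, 12) and (5, 12)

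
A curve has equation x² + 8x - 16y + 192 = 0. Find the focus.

(-4, 15)

Only x is squared. Complete the square in x: (x + 4)² = 16(y - 11).
Vertex (-4, 11); 4p = 16 so p = 4. Opens up.
Focus is p units from the vertex along the axis: (h, k + p).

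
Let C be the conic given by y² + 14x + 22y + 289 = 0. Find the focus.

Only y is squared. Complete the square in y: (y + 11)² = -14(x + 12).
Vertex (-12, -11); 4p = -14 so p = -7/2. Opens left.
Focus is p units from the vertex along the axis: (h + p, k).

(-31/2, -11)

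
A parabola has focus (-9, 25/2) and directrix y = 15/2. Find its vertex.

The vertex is the midpoint between the focus and the directrix along the axis of symmetry.
Axis is vertical (directrix is horizontal). Vertex y-coordinate = (25/2 + 15/2)/2 = 10; x-coordinate = -9.

(-9, 10)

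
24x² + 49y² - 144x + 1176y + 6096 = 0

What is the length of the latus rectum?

Group the x- and y-terms: 24(x² - 6x) + 49(y² + 24y) = -6096
24(x - 3)² + 49(y + 12)² = -6096 + 216 + 7056 = 1176
Dividing both sides by 1176: (x - 3)²/49 + (y + 12)²/24 = 1
Ellipse, center (3, -12), major axis horizontal; a² = 49, b² = 24.
Latus rectum length = 2b²/a = 2·24/7 = 48/7.

48/7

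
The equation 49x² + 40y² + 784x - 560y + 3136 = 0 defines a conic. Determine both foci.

Rearranging, 49(x² + 16x) + 40(y² - 14y) = -3136.
Complete the square in x and y: 49(x + 8)² + 40(y - 7)² = -3136 + 3136 + 1960 = 1960
Divide through by 1960 to get (x + 8)²/40 + (y - 7)²/49 = 1.
Ellipse, center (-8, 7), major axis vertical; a² = 49, b² = 40.
c² = a² - b² = 49 - 40 = 9, so c = 3.
Foci lie on the vertical axis through the center: (h, k ± c).

(-8, 4) and (-8, 10)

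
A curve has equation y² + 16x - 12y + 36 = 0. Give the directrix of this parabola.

x = 4

Only y is squared. Complete the square in y: (y - 6)² = -16x.
Vertex (0, 6); 4p = -16 so p = -4. Opens left.
Directrix is the vertical line x = h − p = 0 − (-4) = 4.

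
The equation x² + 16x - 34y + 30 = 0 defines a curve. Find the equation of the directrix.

Only x is squared. Complete the square in x: (x + 8)² = 34(y + 1).
Vertex (-8, -1); 4p = 34 so p = 17/2. Opens up.
Directrix is the horizontal line y = k − p = -1 − (17/2) = -19/2.

y = -19/2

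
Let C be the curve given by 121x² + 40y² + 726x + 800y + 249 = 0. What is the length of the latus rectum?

80/11

Collect terms: 121(x² + 6x) + 40(y² + 20y) = -249
Complete the square in x and y: 121(x + 3)² + 40(y + 10)² = -249 + 1089 + 4000 = 4840
Divide through by 4840 to get (x + 3)²/40 + (y + 10)²/121 = 1.
Ellipse, center (-3, -10), major axis vertical; a² = 121, b² = 40.
Latus rectum length = 2b²/a = 2·40/11 = 80/11.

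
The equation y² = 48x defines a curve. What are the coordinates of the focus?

Vertex (0, 0); 4p = 48 so p = 12. Opens right.
Focus is p units from the vertex along the axis: (h + p, k).

(12, 0)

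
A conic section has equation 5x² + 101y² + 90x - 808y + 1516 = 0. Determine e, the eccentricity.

Group: 5(x² + 18x) + 101(y² - 8y) = -1516
Completing the square gives 5(x + 9)² + 101(y - 4)² = -1516 + 405 + 1616 = 505.
Dividing both sides by 505: (x + 9)²/101 + (y - 4)²/5 = 1
Ellipse, center (-9, 4), major axis horizontal; a² = 101, b² = 5.
c² = a² - b² = 96, so c = 4√6.
e = c/a = 4√6/√101 = 4√606/101.

e = 4√606/101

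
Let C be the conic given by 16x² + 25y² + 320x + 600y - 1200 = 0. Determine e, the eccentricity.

e = 3/5

16(x² + 20x) + 25(y² + 24y) = 1200
Complete the square: 16(x + 10)² + 25(y + 12)² = 1200 + 1600 + 3600 = 6400
Divide through by 6400 to get (x + 10)²/400 + (y + 12)²/256 = 1.
Ellipse, center (-10, -12), major axis horizontal; a² = 400, b² = 256.
c² = a² - b² = 144, so c = 12.
e = c/a = 12/20 = 3/5.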